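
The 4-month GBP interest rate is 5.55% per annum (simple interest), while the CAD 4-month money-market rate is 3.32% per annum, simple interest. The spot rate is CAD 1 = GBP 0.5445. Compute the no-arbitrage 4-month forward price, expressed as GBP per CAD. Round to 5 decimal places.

0.54850

T = 4/12 years.
GBP growth factor: 1 + 0.0555×4/12 = 1.018500.
CAD accumulates by 1 + 0.0332×4/12 = 1.0110667.
So F = 0.5445 × 1.018500 / 1.0110667 = 0.5485031 (GBP/CAD).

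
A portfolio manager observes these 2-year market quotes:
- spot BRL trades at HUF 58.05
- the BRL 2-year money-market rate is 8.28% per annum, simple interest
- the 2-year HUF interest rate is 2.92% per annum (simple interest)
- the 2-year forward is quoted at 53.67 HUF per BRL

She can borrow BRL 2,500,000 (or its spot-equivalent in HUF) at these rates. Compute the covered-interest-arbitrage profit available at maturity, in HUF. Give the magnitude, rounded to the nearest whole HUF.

HUF 2,794,080

T = 2 years.
Route A — deposit BRL, sell forward: 2,500,000 × 1.165600 × 53.67 = HUF 156,394,380.00.
Route B — convert at spot, deposit HUF: 2,500,000 × 58.05 × 1.058400 = HUF 153,600,300.00.
The quoted forward overvalues BRL, so borrow HUF, buy BRL at spot, deposit the BRL at 8.28%, and sell the proceeds forward at 53.67.
Profit = 156,394,380.00 − 153,600,300.00 = HUF 2,794,080.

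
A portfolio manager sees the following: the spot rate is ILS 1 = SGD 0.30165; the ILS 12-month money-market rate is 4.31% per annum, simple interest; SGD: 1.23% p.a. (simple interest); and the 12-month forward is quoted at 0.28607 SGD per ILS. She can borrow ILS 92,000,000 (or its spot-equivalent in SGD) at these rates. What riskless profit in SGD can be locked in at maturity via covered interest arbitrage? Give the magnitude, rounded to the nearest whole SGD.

T = 1 year.
Keep in ILS, deliver into the forward: 92,000,000·1.043100·0.28607 = SGD 27,452,764.76.
Swap to SGD now, deposit: 92,000,000·0.30165·1.012300 = SGD 28,093,147.14.
The quoted forward undervalues ILS, so borrow ILS, convert to SGD at spot, deposit the SGD at 1.23%, and buy ILS forward at 0.28607 to cover the loan.
Arbitrage profit = |27,452,764.76 − 28,093,147.14| = SGD 640,382.

SGD 640,382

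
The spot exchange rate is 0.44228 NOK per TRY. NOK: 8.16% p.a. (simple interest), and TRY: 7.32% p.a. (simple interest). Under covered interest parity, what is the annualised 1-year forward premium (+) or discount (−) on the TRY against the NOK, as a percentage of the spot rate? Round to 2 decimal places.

+0.78%

T = 1 year.
F = S · g_NOK/g_TRY = 0.44228 × 1.081600/1.073200 = 0.44574175.
Annualised premium = (F − S)/S × (1/T) = (0.44574175 − 0.44228)/0.44228 ÷ 1 = 0.78%.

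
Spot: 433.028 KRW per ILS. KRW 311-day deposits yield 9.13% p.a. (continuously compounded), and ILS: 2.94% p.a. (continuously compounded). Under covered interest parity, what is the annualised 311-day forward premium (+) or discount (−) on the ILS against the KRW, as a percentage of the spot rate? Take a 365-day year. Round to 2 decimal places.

T = 311/365 years.
F = S · g_KRW/g_ILS = 433.028 × 1.0808985/1.0253668 = 456.479882.
(F − S)/S ÷ T = (456.479882 − 433.028)/433.028/(311/365) = 0.063562 → 6.36%.

+6.36%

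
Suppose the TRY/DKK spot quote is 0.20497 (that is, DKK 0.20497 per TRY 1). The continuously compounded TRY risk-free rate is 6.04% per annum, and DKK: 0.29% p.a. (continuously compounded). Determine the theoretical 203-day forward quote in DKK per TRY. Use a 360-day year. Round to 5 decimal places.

0.19843

T = 203/360 years.
DKK growth factor: e^(0.0029×203/360) = 1.0016366.
TRY growth factor: e^(0.0604×203/360) = 1.0346455.
CIP: F = S · (grow DKK)/(grow TRY) = 0.20497 × 1.0016366/1.0346455 = 0.1984307 DKK per TRY.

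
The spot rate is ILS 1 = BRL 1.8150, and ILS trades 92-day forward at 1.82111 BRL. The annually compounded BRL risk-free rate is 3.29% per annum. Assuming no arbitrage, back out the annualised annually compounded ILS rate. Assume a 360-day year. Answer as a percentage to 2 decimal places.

1.94%

T = 92/360 years.
F/S = 1.82111/1.815 = 1.0033664 = (growth of BRL) / (growth of ILS).
BRL growth factor: (1 + 0.0329)^(92/360) = 1.0083067.
Hence g_ILS = 1.0049237.
r = 1.0049237^(360/92) − 1 = 0.019405 → 1.94%.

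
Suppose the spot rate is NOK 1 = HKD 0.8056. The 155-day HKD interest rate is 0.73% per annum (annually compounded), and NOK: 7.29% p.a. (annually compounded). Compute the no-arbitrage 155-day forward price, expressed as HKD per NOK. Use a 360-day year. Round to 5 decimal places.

0.78401

T = 155/360 years.
Growth of 1 HKD over T: (1 + 0.0073)^(155/360) = 1.0031365.
NOK accumulates by (1 + 0.0729)^(155/360) = 1.0307598.
Forward (HKD per NOK) = 0.8056 × 1.0031365 / 1.0307598 = 0.7840108.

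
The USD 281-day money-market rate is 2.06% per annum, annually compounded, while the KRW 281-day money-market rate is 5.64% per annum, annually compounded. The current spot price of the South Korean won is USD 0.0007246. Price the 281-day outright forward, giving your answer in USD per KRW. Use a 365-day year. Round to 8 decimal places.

0.00070562

T = 281/365 years.
USD growth factor: (1 + 0.0206)^(281/365) = 1.0158219.
KRW growth factor: (1 + 0.0564)^(281/365) = 1.0431448.
So F = 0.0007246 × 1.0158219 / 1.0431448 = 0.0007056207 (USD/KRW).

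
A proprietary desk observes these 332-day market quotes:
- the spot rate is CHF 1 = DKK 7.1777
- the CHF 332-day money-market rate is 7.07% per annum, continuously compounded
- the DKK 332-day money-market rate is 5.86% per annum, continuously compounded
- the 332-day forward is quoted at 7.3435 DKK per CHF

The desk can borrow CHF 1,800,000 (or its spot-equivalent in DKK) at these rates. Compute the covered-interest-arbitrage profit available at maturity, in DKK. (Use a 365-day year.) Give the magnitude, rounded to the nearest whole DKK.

DKK 469,072

T = 332/365 years.
Keep in CHF, deliver into the forward: 1,800,000·1.0664207474·7.3435 = DKK 14,096,269.37.
Swap to DKK now, deposit: 1,800,000·7.1777·1.0547480443 = DKK 13,627,197.07.
The quoted forward overvalues CHF, so borrow DKK, buy CHF at spot, deposit the CHF at 7.07%, and sell the proceeds forward at 7.3435.
Profit = 14,096,269.37 − 13,627,197.07 = DKK 469,072.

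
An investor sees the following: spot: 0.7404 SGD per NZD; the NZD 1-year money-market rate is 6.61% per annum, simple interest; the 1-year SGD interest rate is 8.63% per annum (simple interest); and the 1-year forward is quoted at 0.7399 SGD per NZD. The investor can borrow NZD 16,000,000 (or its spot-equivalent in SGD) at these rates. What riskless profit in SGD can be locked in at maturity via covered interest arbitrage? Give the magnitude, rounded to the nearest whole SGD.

T = 1 year.
Route A — deposit NZD, sell forward: 16,000,000 × 1.066100 × 0.7399 = SGD 12,620,918.24.
Route B — convert at spot, deposit SGD: 16,000,000 × 0.7404 × 1.086300 = SGD 12,868,744.32.
The quoted forward undervalues NZD, so borrow NZD, convert to SGD at spot, deposit the SGD at 8.63%, and buy NZD forward at 0.7399 to cover the loan.
Profit = 12,868,744.32 − 12,620,918.24 = SGD 247,826.

SGD 247,826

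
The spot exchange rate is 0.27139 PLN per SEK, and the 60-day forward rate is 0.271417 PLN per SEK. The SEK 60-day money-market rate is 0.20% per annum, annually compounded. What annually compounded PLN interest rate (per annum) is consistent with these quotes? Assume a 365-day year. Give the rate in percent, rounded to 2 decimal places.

T = 60/365 years.
By CIP, F/S equals the PLN-to-SEK growth ratio: 0.271417/0.27139 = 1.0000995.
The SEK side grows by (1 + 0.0020)^(60/365) = 1.0003285.
That pins the PLN growth at 1.000428.
Annualise: 1.000428^(365/60) − 1 = 0.002607 = 0.26%.

0.26%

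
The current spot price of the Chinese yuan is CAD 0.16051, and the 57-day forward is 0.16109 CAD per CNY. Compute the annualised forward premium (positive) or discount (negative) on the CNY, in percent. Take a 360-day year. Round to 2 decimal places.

T = 57/360 years.
Period premium: (0.16109 − 0.16051)/0.16051 = 0.0036135.
×(1/T) gives 2.28% p.a.

+2.28%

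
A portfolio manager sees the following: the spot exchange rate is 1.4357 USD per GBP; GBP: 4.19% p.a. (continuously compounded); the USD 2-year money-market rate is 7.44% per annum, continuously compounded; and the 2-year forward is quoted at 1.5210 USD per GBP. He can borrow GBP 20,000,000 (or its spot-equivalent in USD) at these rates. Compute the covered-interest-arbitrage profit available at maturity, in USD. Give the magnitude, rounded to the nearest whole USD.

T = 2 years.
Keep in GBP, deliver into the forward: 20,000,000·1.0874113898·1.5210 = USD 33,079,054.48.
Swap to USD now, deposit: 20,000,000·1.4357·1.1604408778 = USD 33,320,899.37.
The quoted forward undervalues GBP, so borrow GBP, convert to USD at spot, deposit the USD at 7.44%, and buy GBP forward at 1.5210 to cover the loan.
Profit = 33,320,899.37 − 33,079,054.48 = USD 241,845.

USD 241,845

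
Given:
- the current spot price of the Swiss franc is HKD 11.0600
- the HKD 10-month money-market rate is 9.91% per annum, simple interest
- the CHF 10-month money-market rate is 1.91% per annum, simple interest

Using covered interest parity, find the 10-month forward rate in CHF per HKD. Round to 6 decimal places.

T = 10/12 years.
HKD accumulates by 1 + 0.0991×10/12 = 1.0825833.
CHF growth factor: 1 + 0.0191×10/12 = 1.0159167.
CIP: F = S · (grow HKD)/(grow CHF) = 11.06 × 1.0825833/1.0159167 = 11.78578 HKD per CHF.
Invert for CHF per HKD: 1 / 11.78578 = 0.084848.

0.084848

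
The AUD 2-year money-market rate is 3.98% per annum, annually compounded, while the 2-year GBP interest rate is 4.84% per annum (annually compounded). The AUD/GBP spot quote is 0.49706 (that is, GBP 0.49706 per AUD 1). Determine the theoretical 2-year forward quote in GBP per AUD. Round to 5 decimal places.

T = 2 years.
Growth of 1 GBP over T: (1 + 0.0484)^2 = 1.0991426.
AUD accumulates by (1 + 0.0398)^2 = 1.081184.
Forward (GBP per AUD) = 0.49706 × 1.0991426 / 1.081184 = 0.5053162.

0.50532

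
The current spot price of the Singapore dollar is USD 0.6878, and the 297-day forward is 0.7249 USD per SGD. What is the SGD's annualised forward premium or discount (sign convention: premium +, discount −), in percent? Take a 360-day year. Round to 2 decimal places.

+6.54%

T = 297/360 years.
SGD trades forward at +5.39401% vs spot over the period.
×(1/T) gives 6.54% p.a.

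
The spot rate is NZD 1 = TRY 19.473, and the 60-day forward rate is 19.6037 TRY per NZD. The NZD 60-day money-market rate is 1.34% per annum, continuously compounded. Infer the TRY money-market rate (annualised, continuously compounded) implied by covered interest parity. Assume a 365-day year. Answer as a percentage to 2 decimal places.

T = 60/365 years.
By CIP, F/S equals the TRY-to-NZD growth ratio: 19.6037/19.473 = 1.0067119.
NZD growth factor: e^(0.0134×60/365) = 1.0022052.
Hence g_TRY = 1.0089319.
r = ln(1.0089319)/(60/365) = 0.054094 → 5.41%.

5.41%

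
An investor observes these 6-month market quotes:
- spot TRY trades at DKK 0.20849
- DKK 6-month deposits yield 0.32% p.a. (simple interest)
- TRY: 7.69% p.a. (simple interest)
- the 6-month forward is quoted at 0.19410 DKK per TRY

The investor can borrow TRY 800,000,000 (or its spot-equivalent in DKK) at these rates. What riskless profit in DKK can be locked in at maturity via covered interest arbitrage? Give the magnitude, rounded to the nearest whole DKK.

T = 6/12 years.
Keep in TRY, deliver into the forward: 800,000,000·1.038450·0.19410 = DKK 161,250,516.00.
Swap to DKK now, deposit: 800,000,000·0.20849·1.001600 = DKK 167,058,867.20.
The quoted forward undervalues TRY, so borrow TRY, convert to DKK at spot, deposit the DKK at 0.32%, and buy TRY forward at 0.19410 to cover the loan.
The gap between the two covered legs is DKK 5,808,351.

DKK 5,808,351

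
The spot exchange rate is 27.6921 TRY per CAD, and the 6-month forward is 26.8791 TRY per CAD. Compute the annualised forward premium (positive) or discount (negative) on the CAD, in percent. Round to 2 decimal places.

-5.87%

T = 6/12 years.
CAD trades forward at -2.93586% vs spot over the period.
×(1/T) gives -5.87% p.a.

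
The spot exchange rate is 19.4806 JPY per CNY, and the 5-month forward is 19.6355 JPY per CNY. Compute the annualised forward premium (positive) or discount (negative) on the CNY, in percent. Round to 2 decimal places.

T = 5/12 years.
Period premium: (19.6355 − 19.4806)/19.4806 = 0.0079515.
Per annum: 0.0079515 / (5/12) = 0.019084 = 1.91%.

+1.91%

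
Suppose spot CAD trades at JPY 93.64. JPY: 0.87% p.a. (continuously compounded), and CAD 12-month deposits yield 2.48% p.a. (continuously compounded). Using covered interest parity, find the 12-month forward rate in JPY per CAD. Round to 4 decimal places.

T = 1 year.
JPY growth factor: e^(0.0087×1) = 1.00873795.
Growth of 1 CAD over T: e^(0.0248×1) = 1.02511008.
So F = 93.64 × 1.00873795 / 1.02511008 = 92.144467 (JPY/CAD).

92.1445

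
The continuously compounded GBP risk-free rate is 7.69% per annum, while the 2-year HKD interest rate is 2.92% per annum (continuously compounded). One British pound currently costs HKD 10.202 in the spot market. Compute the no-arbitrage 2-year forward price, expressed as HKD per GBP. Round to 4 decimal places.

T = 2 years.
Growth of 1 HKD over T: e^(0.0292×2) = 1.060139.
Growth of 1 GBP over T: e^(0.0769×2) = 1.1662576.
Forward (HKD per GBP) = 10.202 × 1.060139 / 1.1662576 = 9.273713.

9.2737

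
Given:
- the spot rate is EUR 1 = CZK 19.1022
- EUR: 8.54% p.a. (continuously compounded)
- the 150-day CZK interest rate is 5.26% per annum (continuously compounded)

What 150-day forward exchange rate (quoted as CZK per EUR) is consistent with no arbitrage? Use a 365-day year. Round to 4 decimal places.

18.8464

T = 150/365 years.
Growth of 1 CZK over T: e^(0.0526×150/365) = 1.02185177.
EUR accumulates by e^(0.0854×150/365) = 1.03571902.
So F = 19.1022 × 1.02185177 / 1.03571902 = 18.846440 (CZK/EUR).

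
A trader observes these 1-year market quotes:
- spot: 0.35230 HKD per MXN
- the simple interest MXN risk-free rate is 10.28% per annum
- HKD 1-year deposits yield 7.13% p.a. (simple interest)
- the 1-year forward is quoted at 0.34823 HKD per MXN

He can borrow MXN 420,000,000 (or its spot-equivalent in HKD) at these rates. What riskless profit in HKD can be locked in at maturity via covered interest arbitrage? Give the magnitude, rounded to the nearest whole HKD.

HKD 2,775,803

T = 1 year.
Route A — deposit MXN, sell forward: 420,000,000 × 1.102800 × 0.34823 = HKD 161,291,778.48.
Route B — convert at spot, deposit HKD: 420,000,000 × 0.35230 × 1.071300 = HKD 158,515,975.80.
The quoted forward overvalues MXN, so borrow HKD, buy MXN at spot, deposit the MXN at 10.28%, and sell the proceeds forward at 0.34823.
Profit = 161,291,778.48 − 158,515,975.80 = HKD 2,775,803.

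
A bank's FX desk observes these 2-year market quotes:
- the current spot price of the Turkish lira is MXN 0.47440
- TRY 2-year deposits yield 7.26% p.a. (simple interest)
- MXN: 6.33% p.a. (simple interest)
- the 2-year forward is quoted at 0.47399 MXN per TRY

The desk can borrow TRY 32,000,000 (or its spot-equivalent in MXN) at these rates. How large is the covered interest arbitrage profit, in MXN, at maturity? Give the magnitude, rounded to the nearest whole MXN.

MXN 267,338

T = 2 years.
Invest the TRY and cover forward: 32,000,000 × 1.145200 × 0.47399 = MXN 17,370,027.14.
Convert at spot and invest in MXN: 32,000,000 × 0.47440 × 1.126600 = MXN 17,102,689.28.
The quoted forward overvalues TRY, so borrow MXN, buy TRY at spot, deposit the TRY at 7.26%, and sell the proceeds forward at 0.47399.
Profit = 17,370,027.14 − 17,102,689.28 = MXN 267,338.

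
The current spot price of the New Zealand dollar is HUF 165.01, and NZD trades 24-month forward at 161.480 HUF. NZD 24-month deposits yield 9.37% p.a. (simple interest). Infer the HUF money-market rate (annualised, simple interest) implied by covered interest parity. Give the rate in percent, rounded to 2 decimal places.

8.10%

T = 2 years.
By CIP, F/S equals the HUF-to-NZD growth ratio: 161.48/165.01 = 0.9786074.
The NZD side grows by 1 + 0.0937×2 = 1.187400.
Hence g_HUF = 1.1619984.
(1.1619984 − 1)/T = 0.080999, i.e. 8.10%.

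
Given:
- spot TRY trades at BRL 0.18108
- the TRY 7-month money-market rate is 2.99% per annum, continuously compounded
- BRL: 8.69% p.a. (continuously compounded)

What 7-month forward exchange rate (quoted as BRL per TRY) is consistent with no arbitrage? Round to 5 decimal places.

0.18720

T = 7/12 years.
Growth of 1 BRL over T: e^(0.0869×7/12) = 1.0519985.
TRY growth factor: e^(0.0299×7/12) = 1.0175947.
Forward (BRL per TRY) = 0.18108 × 1.0519985 / 1.0175947 = 0.1872021.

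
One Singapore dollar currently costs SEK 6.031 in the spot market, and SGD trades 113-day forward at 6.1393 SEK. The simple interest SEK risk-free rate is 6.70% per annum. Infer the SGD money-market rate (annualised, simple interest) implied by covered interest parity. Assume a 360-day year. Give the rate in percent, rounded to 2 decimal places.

T = 113/360 years.
F/S = 6.1393/6.031 = 1.0179572 = (growth of SEK) / (growth of SGD).
The SEK side grows by 1 + 0.0670×113/360 = 1.0210306.
That pins the SGD growth at 1.0030192.
(1.0030192 − 1)/T = 0.009619, i.e. 0.96%.

0.96%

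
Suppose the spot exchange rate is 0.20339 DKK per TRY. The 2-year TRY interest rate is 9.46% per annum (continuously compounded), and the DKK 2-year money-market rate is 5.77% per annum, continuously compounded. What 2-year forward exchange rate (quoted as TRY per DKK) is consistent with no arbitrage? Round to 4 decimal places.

T = 2 years.
DKK growth factor: e^(0.0577×2) = 1.1223223.
TRY growth factor: e^(0.0946×2) = 1.2082826.
Forward (DKK per TRY) = 0.20339 × 1.1223223 / 1.2082826 = 0.1889203.
Quoted the other way: 1/0.1889203 = 5.2932 TRY per DKK.

5.2932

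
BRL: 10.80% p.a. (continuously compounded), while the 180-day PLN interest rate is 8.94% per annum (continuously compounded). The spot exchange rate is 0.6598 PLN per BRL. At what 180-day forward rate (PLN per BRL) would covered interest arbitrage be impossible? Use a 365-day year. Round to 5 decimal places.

T = 180/365 years.
Growth of 1 PLN over T: e^(0.0894×180/365) = 1.045074.
BRL accumulates by e^(0.1080×180/365) = 1.0547041.
So F = 0.6598 × 1.045074 / 1.0547041 = 0.6537756 (PLN/BRL).

0.65378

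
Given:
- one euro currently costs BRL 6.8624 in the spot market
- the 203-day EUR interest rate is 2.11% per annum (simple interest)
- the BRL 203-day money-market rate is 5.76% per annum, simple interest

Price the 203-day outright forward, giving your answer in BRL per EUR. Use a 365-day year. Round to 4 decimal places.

T = 203/365 years.
Growth of 1 BRL over T: 1 + 0.0576×203/365 = 1.0320351.
Growth of 1 EUR over T: 1 + 0.0211×203/365 = 1.0117351.
CIP: F = S · (grow BRL)/(grow EUR) = 6.8624 × 1.0320351/1.0117351 = 7.000091 BRL per EUR.

7.0001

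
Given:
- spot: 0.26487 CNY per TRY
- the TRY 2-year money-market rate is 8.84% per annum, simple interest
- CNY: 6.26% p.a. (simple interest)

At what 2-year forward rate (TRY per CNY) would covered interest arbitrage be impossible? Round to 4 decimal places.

3.9486

T = 2 years.
CNY accumulates by 1 + 0.0626×2 = 1.125200.
TRY growth factor: 1 + 0.0884×2 = 1.176800.
Forward (CNY per TRY) = 0.26487 × 1.125200 / 1.176800 = 0.2532561.
Invert for TRY per CNY: 1 / 0.2532561 = 3.9486.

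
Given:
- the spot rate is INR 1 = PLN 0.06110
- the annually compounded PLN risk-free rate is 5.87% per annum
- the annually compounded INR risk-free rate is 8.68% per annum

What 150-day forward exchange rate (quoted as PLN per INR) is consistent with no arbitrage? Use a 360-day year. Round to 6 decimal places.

T = 150/360 years.
PLN growth factor: (1 + 0.0587)^(150/360) = 1.0240521.
INR growth factor: (1 + 0.0868)^(150/360) = 1.0352908.
Forward (PLN per INR) = 0.0611 × 1.0240521 / 1.0352908 = 0.06043672.

0.060437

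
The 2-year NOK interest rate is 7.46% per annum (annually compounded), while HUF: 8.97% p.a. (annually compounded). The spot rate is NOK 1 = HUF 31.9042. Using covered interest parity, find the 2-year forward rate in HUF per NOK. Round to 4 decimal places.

T = 2 years.
HUF growth factor: (1 + 0.0897)^2 = 1.18744609.
Growth of 1 NOK over T: (1 + 0.0746)^2 = 1.15476516.
Forward (HUF per NOK) = 31.9042 × 1.18744609 / 1.15476516 = 32.807119.

32.8071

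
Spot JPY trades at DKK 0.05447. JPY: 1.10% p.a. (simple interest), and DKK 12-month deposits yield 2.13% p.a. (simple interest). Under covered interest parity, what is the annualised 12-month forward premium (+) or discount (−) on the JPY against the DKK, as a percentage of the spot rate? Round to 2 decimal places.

+1.02%

T = 1 year.
F = S · g_DKK/g_JPY = 0.05447 × 1.021300/1.011000 = 0.05502494.
(F − S)/S ÷ T = (0.05502494 − 0.05447)/0.05447/1 = 0.010188 → 1.02%.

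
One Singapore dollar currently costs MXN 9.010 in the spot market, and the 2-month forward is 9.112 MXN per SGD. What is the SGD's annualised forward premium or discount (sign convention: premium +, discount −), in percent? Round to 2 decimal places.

T = 2/12 years.
(F − S)/S = (9.112 − 9.01)/9.01 = 0.0113208.
Annualise by dividing by T: 0.0113208 / (2/12) = 0.067925 → 6.79%.

+6.79%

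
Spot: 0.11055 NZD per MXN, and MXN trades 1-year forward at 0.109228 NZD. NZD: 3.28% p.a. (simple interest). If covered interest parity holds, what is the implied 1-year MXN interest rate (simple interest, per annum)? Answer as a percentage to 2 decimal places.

T = 1 year.
F/S = 0.109228/0.11055 = 0.9880416 = (growth of NZD) / (growth of MXN).
NZD growth factor: 1 + 0.0328×1 = 1.032800.
So the MXN growth factor = 1.0453001.
(1.0453001 − 1)/T = 0.045300, i.e. 4.53%.

4.53%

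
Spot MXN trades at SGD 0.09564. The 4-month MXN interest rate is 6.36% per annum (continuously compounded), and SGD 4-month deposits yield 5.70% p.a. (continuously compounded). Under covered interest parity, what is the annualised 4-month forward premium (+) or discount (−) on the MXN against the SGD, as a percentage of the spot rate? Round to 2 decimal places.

-0.66%

T = 4/12 years.
F = S · g_SGD/g_MXN = 0.09564 × 1.0191816/1.0214263 = 0.09542982.
(F − S)/S ÷ T = (0.09542982 − 0.09564)/0.09564/(4/12) = -0.006593 → -0.66%.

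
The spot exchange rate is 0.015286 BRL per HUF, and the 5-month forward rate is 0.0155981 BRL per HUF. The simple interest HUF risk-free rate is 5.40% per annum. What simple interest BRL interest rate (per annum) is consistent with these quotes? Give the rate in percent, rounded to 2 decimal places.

10.41%

T = 5/12 years.
CIP gives F = S · g_BRL/g_HUF, so g_BRL/g_HUF = 0.0155981/0.015286 = 1.0204174.
The HUF side grows by 1 + 0.0540×5/12 = 1.022500.
So the BRL growth factor = 1.0433768.
r = (1.0433768 − 1)/(5/12) = 0.104104 → 10.41%.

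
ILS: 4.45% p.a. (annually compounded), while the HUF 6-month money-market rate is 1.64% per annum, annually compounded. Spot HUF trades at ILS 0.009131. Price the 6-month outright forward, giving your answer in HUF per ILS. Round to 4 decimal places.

108.0338

T = 6/12 years.
Growth of 1 ILS over T: (1 + 0.0445)^(6/12) = 1.022007828.
Growth of 1 HUF over T: (1 + 0.0164)^(6/12) = 1.008166653.
So F = 0.009131 × 1.022007828 / 1.008166653 = 0.00925636000 (ILS/HUF).
Quoted the other way: 1/0.00925636000 = 108.0338 HUF per ILS.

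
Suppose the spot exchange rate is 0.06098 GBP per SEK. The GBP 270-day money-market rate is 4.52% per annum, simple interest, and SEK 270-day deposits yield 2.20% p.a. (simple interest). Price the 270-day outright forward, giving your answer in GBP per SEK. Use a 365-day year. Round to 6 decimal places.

0.062010

T = 270/365 years.
GBP growth factor: 1 + 0.0452×270/365 = 1.0334356.
SEK accumulates by 1 + 0.0220×270/365 = 1.016274.
CIP: F = S · (grow GBP)/(grow SEK) = 0.06098 × 1.0334356/1.016274 = 0.06200976 GBP per SEK.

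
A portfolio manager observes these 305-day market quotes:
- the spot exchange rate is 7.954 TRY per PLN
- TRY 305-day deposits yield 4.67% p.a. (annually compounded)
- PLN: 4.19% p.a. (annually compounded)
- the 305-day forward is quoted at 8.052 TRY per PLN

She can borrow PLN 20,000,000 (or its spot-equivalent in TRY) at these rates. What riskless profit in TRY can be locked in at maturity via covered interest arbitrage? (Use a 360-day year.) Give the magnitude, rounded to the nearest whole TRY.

T = 305/360 years.
Route A — deposit PLN, sell forward: 20,000,000 × 1.03538678005 × 8.052 = TRY 166,738,687.06.
Route B — convert at spot, deposit TRY: 20,000,000 × 7.954 × 1.03942660511 = TRY 165,351,984.34.
The quoted forward overvalues PLN, so borrow TRY, buy PLN at spot, deposit the PLN at 4.19%, and sell the proceeds forward at 8.052.
The gap between the two covered legs is TRY 1,386,703.

TRY 1,386,703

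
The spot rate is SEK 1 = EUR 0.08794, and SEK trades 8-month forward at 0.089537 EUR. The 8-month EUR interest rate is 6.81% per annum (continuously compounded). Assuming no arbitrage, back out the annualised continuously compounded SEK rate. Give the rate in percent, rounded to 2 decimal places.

T = 8/12 years.
By CIP, F/S equals the EUR-to-SEK growth ratio: 0.089537/0.08794 = 1.0181601.
The EUR side grows by e^(0.0681×8/12) = 1.0464464.
That pins the SEK growth at 1.0277818.
Take logs: ln 1.0277818 / (8/12) = 0.041104, so 4.11%.

4.11%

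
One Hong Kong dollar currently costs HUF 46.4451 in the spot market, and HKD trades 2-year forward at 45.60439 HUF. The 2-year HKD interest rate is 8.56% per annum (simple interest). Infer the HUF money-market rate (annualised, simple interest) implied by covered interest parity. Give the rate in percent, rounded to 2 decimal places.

T = 2 years.
By CIP, F/S equals the HUF-to-HKD growth ratio: 45.60439/46.4451 = 0.9818988.
HKD growth factor: 1 + 0.0856×2 = 1.171200.
Hence g_HUF = 1.1499999.
(1.1499999 − 1)/T = 0.075000, i.e. 7.50%.

7.50%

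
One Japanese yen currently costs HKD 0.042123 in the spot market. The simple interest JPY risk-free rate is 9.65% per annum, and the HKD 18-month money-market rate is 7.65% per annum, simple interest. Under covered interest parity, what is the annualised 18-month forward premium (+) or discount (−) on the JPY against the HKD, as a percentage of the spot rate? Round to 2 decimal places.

-1.75%

T = 18/12 years.
CIP forward (HKD per JPY) = 0.042123 × 1.114750/1.144750 = 0.041019100.
Annualised premium = (F − S)/S × (1/T) = (0.041019100 − 0.042123)/0.042123 ÷ (18/12) = -1.75%.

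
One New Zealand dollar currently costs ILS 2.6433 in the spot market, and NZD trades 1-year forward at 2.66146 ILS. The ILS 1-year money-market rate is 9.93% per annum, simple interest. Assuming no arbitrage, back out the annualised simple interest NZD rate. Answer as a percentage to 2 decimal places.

9.18%

T = 1 year.
CIP gives F = S · g_ILS/g_NZD, so g_ILS/g_NZD = 2.66146/2.6433 = 1.0068702.
The ILS side grows by 1 + 0.0993×1 = 1.099300.
Hence g_NZD = 1.0917991.
(1.0917991 − 1)/T = 0.091799, i.e. 9.18%.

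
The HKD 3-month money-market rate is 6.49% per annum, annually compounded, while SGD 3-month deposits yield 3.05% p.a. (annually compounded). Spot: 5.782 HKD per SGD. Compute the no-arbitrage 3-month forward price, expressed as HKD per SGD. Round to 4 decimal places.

T = 3/12 years.
Growth of 1 HKD over T: (1 + 0.0649)^(3/12) = 1.0158444.
Growth of 1 SGD over T: (1 + 0.0305)^(3/12) = 1.0075393.
CIP: F = S · (grow HKD)/(grow SGD) = 5.782 × 1.0158444/1.0075393 = 5.829661 HKD per SGD.

5.8297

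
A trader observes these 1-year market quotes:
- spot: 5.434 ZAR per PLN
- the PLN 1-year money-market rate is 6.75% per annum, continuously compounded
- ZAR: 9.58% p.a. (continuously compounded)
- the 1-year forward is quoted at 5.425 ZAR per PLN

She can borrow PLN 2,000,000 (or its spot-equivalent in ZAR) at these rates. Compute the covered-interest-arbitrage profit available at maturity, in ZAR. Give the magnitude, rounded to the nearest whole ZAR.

T = 1 year.
Route A — deposit PLN, sell forward: 2,000,000 × 1.0698302596 × 5.425 = ZAR 11,607,658.32.
Route B — convert at spot, deposit ZAR: 2,000,000 × 5.434 × 1.1005389342 = ZAR 11,960,657.14.
The quoted forward undervalues PLN, so borrow PLN, convert to ZAR at spot, deposit the ZAR at 9.58%, and buy PLN forward at 5.425 to cover the loan.
Profit = 11,960,657.14 − 11,607,658.32 = ZAR 352,999.

ZAR 352,999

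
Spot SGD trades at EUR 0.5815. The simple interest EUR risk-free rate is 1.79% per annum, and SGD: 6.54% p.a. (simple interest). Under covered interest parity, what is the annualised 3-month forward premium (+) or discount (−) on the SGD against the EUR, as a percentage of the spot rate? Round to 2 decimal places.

-4.67%

T = 3/12 years.
F = S · g_EUR/g_SGD = 0.5815 × 1.004475/1.016350 = 0.5747058.
(F − S)/S ÷ T = (0.5747058 − 0.5815)/0.5815/(3/12) = -0.046736 → -4.67%.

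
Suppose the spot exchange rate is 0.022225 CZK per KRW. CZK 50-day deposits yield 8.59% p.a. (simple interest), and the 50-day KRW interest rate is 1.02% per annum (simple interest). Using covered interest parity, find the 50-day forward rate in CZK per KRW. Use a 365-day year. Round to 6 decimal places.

0.022455

T = 50/365 years.
Growth of 1 CZK over T: 1 + 0.0859×50/365 = 1.0117671.
Growth of 1 KRW over T: 1 + 0.0102×50/365 = 1.0013973.
CIP: F = S · (grow CZK)/(grow KRW) = 0.022225 × 1.0117671/1.0013973 = 0.02245515 CZK per KRW.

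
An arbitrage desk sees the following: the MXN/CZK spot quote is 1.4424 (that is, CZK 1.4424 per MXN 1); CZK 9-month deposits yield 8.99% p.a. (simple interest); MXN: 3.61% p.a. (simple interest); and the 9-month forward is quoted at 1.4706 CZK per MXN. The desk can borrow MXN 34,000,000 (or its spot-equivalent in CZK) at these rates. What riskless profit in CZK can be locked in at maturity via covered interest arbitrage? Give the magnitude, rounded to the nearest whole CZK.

CZK 994,069

T = 9/12 years.
Route A — deposit MXN, sell forward: 34,000,000 × 1.027075 × 1.4706 = CZK 51,354,160.83.
Route B — convert at spot, deposit CZK: 34,000,000 × 1.4424 × 1.067425 = CZK 52,348,229.88.
The quoted forward undervalues MXN, so borrow MXN, convert to CZK at spot, deposit the CZK at 8.99%, and buy MXN forward at 1.4706 to cover the loan.
The gap between the two covered legs is CZK 994,069.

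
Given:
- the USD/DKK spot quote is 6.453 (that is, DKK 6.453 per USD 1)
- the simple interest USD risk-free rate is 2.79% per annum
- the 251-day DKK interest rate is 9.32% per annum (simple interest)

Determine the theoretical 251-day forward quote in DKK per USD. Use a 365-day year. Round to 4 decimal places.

6.7373

T = 251/365 years.
DKK accumulates by 1 + 0.0932×251/365 = 1.064091.
USD accumulates by 1 + 0.0279×251/365 = 1.019186.
Forward (DKK per USD) = 6.453 × 1.064091 / 1.019186 = 6.737317.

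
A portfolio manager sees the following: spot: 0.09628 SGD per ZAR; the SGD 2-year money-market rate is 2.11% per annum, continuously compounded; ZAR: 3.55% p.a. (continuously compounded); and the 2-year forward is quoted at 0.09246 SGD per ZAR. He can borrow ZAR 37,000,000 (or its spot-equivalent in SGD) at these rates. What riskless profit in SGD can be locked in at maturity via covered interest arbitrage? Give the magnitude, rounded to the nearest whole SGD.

T = 2 years.
Route A — deposit ZAR, sell forward: 37,000,000 × 1.073581226 × 0.09246 = SGD 3,672,742.85.
Route B — convert at spot, deposit SGD: 37,000,000 × 0.09628 × 1.043103079 = SGD 3,715,908.68.
The quoted forward undervalues ZAR, so borrow ZAR, convert to SGD at spot, deposit the SGD at 2.11%, and buy ZAR forward at 0.09246 to cover the loan.
The gap between the two covered legs is SGD 43,166.

SGD 43,166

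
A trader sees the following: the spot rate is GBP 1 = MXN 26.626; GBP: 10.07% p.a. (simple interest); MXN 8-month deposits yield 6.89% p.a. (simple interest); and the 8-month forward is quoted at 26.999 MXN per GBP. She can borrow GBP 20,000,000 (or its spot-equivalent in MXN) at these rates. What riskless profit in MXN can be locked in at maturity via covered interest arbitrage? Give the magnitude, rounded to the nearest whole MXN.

T = 8/12 years.
Keep in GBP, deliver into the forward: 20,000,000·1.06713333333·26.999 = MXN 576,230,657.33.
Swap to MXN now, deposit: 20,000,000·26.626·1.04593333333 = MXN 556,980,418.66.
The quoted forward overvalues GBP, so borrow MXN, buy GBP at spot, deposit the GBP at 10.07%, and sell the proceeds forward at 26.999.
Arbitrage profit = |576,230,657.33 − 556,980,418.66| = MXN 19,250,239.

MXN 19,250,239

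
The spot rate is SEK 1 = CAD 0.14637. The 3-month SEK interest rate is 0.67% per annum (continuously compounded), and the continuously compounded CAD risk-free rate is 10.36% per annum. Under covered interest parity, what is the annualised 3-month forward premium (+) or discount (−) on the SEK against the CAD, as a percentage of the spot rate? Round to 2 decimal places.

+9.81%

T = 3/12 years.
No-arbitrage forward: 0.14637 × 1.0262383 / 1.0016764 = 0.14995911 CAD/SEK.
(F − S)/S ÷ T = (0.14995911 − 0.14637)/0.14637/(3/12) = 0.098083 → 9.81%.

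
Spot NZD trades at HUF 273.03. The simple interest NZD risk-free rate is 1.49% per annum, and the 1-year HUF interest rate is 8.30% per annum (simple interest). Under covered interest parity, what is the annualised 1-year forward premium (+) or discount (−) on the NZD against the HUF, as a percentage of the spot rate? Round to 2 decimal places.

T = 1 year.
No-arbitrage forward: 273.03 × 1.083000 / 1.014900 = 291.35037 HUF/NZD.
Annualised premium = (F − S)/S × (1/T) = (291.35037 − 273.03)/273.03 ÷ 1 = 6.71%.

+6.71%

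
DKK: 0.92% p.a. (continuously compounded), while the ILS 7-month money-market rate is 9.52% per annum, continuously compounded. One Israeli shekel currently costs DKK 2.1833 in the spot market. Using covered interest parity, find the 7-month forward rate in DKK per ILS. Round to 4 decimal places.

T = 7/12 years.
DKK growth factor: e^(0.0092×7/12) = 1.0053811.
ILS accumulates by e^(0.0952×7/12) = 1.0571043.
So F = 2.1833 × 1.0053811 / 1.0571043 = 2.076473 (DKK/ILS).

2.0765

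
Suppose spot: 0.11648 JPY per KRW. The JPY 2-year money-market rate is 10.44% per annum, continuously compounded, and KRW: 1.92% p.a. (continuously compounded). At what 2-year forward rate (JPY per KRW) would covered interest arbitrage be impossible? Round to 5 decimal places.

0.13812

T = 2 years.
JPY accumulates by e^(0.1044×2) = 1.2321985.
KRW accumulates by e^(0.0192×2) = 1.0391468.
So F = 0.11648 × 1.2321985 / 1.0391468 = 0.1381195 (JPY/KRW).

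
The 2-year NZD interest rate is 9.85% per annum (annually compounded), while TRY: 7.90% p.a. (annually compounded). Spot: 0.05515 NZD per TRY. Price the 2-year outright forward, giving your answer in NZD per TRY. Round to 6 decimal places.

T = 2 years.
NZD accumulates by (1 + 0.0985)^2 = 1.2067022.
TRY accumulates by (1 + 0.0790)^2 = 1.164241.
Forward (NZD per TRY) = 0.05515 × 1.2067022 / 1.164241 = 0.05716138.

0.057161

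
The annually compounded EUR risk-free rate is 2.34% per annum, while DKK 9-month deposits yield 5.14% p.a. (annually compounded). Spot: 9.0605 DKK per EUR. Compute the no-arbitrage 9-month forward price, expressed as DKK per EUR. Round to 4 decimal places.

9.2458

T = 9/12 years.
DKK accumulates by (1 + 0.0514)^(9/12) = 1.0383075.
EUR accumulates by (1 + 0.0234)^(9/12) = 1.0174992.
CIP: F = S · (grow DKK)/(grow EUR) = 9.0605 × 1.0383075/1.0174992 = 9.245791 DKK per EUR.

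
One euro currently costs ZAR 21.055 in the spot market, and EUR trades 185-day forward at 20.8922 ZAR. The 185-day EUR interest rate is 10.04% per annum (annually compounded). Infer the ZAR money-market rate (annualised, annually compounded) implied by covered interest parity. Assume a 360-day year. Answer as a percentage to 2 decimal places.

T = 185/360 years.
CIP gives F = S · g_ZAR/g_EUR, so g_ZAR/g_EUR = 20.8922/21.055 = 0.9922679.
EUR growth factor: (1 + 0.1004)^(185/360) = 1.0503944.
That pins the ZAR growth at 1.0422726.
r = 1.0422726^(360/185) − 1 = 0.083904 → 8.39%.

8.39%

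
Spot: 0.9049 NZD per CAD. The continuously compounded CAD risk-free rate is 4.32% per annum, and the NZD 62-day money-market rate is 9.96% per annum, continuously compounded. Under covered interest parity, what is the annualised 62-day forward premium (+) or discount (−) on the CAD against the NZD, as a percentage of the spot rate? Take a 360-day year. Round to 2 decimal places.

T = 62/360 years.
No-arbitrage forward: 0.9049 × 1.0173013 / 1.0074677 = 0.9137325 NZD/CAD.
Annualised premium = (F − S)/S × (1/T) = (0.9137325 − 0.9049)/0.9049 ÷ (62/360) = 5.67%.

+5.67%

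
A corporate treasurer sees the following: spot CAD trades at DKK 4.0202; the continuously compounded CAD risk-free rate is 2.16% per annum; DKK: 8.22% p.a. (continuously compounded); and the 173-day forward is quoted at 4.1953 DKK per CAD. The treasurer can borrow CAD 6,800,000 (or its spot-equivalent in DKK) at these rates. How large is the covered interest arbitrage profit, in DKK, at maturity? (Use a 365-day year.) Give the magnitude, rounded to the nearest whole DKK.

DKK 398,146

T = 173/365 years.
Route A — deposit CAD, sell forward: 6,800,000 × 1.0102903939 × 4.1953 = DKK 28,821,604.77.
Route B — convert at spot, deposit DKK: 6,800,000 × 4.0202 × 1.0397294634 = DKK 28,423,458.64.
The quoted forward overvalues CAD, so borrow DKK, buy CAD at spot, deposit the CAD at 2.16%, and sell the proceeds forward at 4.1953.
Profit = 28,821,604.77 − 28,423,458.64 = DKK 398,146.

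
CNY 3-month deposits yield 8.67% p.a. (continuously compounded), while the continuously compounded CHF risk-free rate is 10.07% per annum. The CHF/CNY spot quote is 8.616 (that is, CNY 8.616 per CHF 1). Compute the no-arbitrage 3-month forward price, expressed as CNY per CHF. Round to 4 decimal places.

T = 3/12 years.
Growth of 1 CNY over T: e^(0.0867×3/12) = 1.0219116.
Growth of 1 CHF over T: e^(0.1007×3/12) = 1.0254946.
So F = 8.616 × 1.0219116 / 1.0254946 = 8.585896 (CNY/CHF).

8.5859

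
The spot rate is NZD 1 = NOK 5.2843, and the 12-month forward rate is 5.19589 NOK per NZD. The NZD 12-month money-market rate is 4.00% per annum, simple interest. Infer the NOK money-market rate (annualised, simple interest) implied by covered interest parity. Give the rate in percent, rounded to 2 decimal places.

2.26%

T = 1 year.
F/S = 5.19589/5.2843 = 0.9832693 = (growth of NOK) / (growth of NZD).
NZD growth factor: 1 + 0.0400×1 = 1.040000.
Hence g_NOK = 1.0226001.
(1.0226001 − 1)/T = 0.022600, i.e. 2.26%.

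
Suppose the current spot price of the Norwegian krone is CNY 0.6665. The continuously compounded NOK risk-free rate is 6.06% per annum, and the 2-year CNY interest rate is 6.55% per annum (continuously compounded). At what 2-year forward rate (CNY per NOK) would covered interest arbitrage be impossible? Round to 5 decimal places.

0.67306

T = 2 years.
CNY growth factor: e^(0.0655×2) = 1.1399678.
NOK accumulates by e^(0.0606×2) = 1.1288507.
CIP: F = S · (grow CNY)/(grow NOK) = 0.6665 × 1.1399678/1.1288507 = 0.6730638 CNY per NOK.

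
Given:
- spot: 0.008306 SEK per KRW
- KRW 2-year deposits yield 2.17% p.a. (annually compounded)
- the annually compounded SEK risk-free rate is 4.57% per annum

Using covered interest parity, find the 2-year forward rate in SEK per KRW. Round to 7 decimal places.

T = 2 years.
SEK growth factor: (1 + 0.0457)^2 = 1.0934885.
KRW growth factor: (1 + 0.0217)^2 = 1.0438709.
CIP: F = S · (grow SEK)/(grow KRW) = 0.008306 × 1.0934885/1.0438709 = 0.008700803 SEK per KRW.

0.0087008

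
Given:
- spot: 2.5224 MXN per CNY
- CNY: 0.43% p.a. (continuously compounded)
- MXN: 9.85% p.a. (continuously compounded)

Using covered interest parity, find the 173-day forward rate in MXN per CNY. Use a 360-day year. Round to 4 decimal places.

T = 173/360 years.
Growth of 1 MXN over T: e^(0.0985×173/360) = 1.0484729.
Growth of 1 CNY over T: e^(0.0043×173/360) = 1.0020685.
So F = 2.5224 × 1.0484729 / 1.0020685 = 2.639209 (MXN/CNY).

2.6392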